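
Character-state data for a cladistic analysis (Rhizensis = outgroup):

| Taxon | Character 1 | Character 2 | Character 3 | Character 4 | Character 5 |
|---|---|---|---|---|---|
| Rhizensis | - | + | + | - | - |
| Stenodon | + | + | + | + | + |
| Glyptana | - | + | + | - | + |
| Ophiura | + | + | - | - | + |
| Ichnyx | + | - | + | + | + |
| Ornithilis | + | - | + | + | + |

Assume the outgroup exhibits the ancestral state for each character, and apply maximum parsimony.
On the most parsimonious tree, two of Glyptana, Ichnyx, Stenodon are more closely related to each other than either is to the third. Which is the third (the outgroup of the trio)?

Character polarity is set by the outgroup: the derived state is whichever differs from the outgroup's state, so for Character 2, Character 3 the derived state is '-', and for the remaining characters it is '+'.
Only Ichnyx, Ophiura, Ornithilis, and Stenodon show the derived state '+' for Character 1, supporting them as a clade.
Only Ichnyx and Ornithilis show the derived state '-' for Character 2, supporting them as a clade.
Character 3: derived state '-' in Ophiura only — an autapomorphy, so it tells us nothing about relationships among taxa.
Character 4: derived state '+' in Ichnyx, Ornithilis, and Stenodon only — synapomorphy for {Ichnyx, Ornithilis, Stenodon}.
Character 5 (derived state '+') is shared by all ingroup taxa — unites the whole ingroup.
Most parsimonious ingroup topology: (((Stenodon,(Ichnyx,Ornithilis)),Ophiura),Glyptana).
Ichnyx and Stenodon share a more recent common ancestor with each other than either does with Glyptana, so Glyptana is the least closely related of the three.

Glyptana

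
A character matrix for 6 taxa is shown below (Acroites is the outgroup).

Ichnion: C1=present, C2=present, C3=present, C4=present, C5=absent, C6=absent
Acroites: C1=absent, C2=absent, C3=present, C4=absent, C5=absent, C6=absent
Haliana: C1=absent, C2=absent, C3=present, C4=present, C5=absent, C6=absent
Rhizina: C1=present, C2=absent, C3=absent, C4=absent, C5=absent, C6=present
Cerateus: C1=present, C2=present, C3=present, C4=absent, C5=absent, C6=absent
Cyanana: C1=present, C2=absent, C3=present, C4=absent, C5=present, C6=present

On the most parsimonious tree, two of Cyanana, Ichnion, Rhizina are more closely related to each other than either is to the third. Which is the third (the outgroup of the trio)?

Character polarity is set by the outgroup: the derived state is whichever differs from the outgroup's state, so for C3 the derived state is 'absent', and for the remaining characters it is 'present'.
Only Cerateus, Cyanana, Ichnion, and Rhizina show the derived state 'present' for C1, supporting them as a clade.
Only Cerateus and Ichnion show the derived state 'present' for C2, supporting them as a clade.
C3: derived state 'absent' in Rhizina only — an autapomorphy, so it tells us nothing about relationships among taxa.
C4 (state 'present') occurs in Haliana and Ichnion but conflicts with the nesting implied by the other characters — most parsimoniously interpreted as homoplasy.
C5 (derived state 'present') is unique to Cyanana (autapomorphy; uninformative for grouping).
C6: derived state 'present' in Cyanana and Rhizina only — synapomorphy for {Cyanana, Rhizina}.
Most parsimonious ingroup topology: (((Cyanana,Rhizina),(Cerateus,Ichnion)),Haliana).
Cyanana and Rhizina share a more recent common ancestor with each other than either does with Ichnion, so Ichnion is the least closely related of the three.

Ichnion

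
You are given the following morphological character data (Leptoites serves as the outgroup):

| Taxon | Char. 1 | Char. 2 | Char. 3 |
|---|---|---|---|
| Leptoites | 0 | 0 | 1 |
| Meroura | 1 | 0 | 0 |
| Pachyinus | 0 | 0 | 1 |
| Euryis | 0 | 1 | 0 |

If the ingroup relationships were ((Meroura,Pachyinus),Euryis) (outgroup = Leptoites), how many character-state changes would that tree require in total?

Map each character onto ((Meroura,Pachyinus),Euryis) (rooted by Leptoites) and count the minimum state changes it requires (Fitch parsimony):
Char. 1: 1; Char. 2: 1; Char. 3: 2.
Total tree length = 4.

4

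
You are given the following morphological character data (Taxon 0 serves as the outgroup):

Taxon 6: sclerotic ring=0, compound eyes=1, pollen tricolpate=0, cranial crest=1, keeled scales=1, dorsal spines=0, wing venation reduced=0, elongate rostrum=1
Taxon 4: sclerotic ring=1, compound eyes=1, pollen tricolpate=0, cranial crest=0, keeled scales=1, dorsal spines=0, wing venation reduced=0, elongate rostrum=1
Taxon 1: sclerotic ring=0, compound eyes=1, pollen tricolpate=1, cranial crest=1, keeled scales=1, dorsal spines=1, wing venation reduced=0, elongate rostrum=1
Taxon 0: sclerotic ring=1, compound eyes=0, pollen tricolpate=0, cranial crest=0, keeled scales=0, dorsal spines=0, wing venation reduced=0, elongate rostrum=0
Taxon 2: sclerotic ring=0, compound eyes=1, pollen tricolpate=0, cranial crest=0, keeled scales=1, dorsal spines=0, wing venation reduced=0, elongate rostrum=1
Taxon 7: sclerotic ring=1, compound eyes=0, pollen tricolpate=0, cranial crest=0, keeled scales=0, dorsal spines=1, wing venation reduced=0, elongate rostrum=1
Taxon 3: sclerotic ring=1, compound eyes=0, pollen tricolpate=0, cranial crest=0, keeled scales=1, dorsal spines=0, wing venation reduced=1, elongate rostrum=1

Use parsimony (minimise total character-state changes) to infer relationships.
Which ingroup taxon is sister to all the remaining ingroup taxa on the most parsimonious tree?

Taxon 7

Character polarity is set by the outgroup: the derived state is whichever differs from the outgroup's state, so for sclerotic ring the derived state is '0', and for the remaining characters it is '1'.
sclerotic ring: derived state '0' in Taxon 1, Taxon 2, and Taxon 6 only — synapomorphy for {Taxon 1, Taxon 2, Taxon 6}.
compound eyes: derived state '1' in Taxon 1, Taxon 2, Taxon 4, and Taxon 6 only — synapomorphy for {Taxon 1, Taxon 2, Taxon 4, Taxon 6}.
pollen tricolpate (derived state '1') is unique to Taxon 1 (autapomorphy; uninformative for grouping).
cranial crest (derived state '1') is shared by Taxon 1 and Taxon 6 — a synapomorphy uniting that clade.
keeled scales: derived state '1' in Taxon 1, Taxon 2, Taxon 3, Taxon 4, and Taxon 6 only — synapomorphy for {Taxon 1, Taxon 2, Taxon 3, Taxon 4, Taxon 6}.
dorsal spines (state '1') occurs in Taxon 1 and Taxon 7 but conflicts with the nesting implied by the other characters — most parsimoniously interpreted as homoplasy.
wing venation reduced (derived state '1') is unique to Taxon 3 (autapomorphy; uninformative for grouping).
All ingroup taxa share the derived state '1' for elongate rostrum; it defines the ingroup but does not resolve relationships within it.
Most parsimonious ingroup topology: (Taxon 7,(((Taxon 2,(Taxon 1,Taxon 6)),Taxon 4),Taxon 3)).
Taxon 7 is sister to the clade containing all other ingroup taxa, so it is the earliest-diverging (most basal) ingroup lineage.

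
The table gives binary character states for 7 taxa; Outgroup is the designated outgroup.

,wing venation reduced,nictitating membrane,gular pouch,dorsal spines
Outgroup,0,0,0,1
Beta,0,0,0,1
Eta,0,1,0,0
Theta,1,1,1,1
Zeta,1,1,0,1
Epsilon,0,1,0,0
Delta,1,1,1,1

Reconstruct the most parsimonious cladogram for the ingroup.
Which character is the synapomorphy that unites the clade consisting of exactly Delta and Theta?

gular pouch

Character polarity is set by the outgroup: the derived state is whichever differs from the outgroup's state, so for dorsal spines the derived state is '0', and for the remaining characters it is '1'.
wing venation reduced: derived state '1' in Delta, Theta, and Zeta only — synapomorphy for {Delta, Theta, Zeta}.
nictitating membrane (derived state '1') is shared by Delta, Epsilon, Eta, Theta, and Zeta — a synapomorphy uniting that clade.
gular pouch (derived state '1') is shared by Delta and Theta — a synapomorphy uniting that clade.
dorsal spines: derived state '0' in Epsilon and Eta only — synapomorphy for {Epsilon, Eta}.
Most parsimonious ingroup topology: (Beta,((Eta,Epsilon),((Theta,Delta),Zeta))).
The clade {Delta, Theta} is supported by gular pouch: its derived state '1' occurs in exactly those taxa and in no other taxon (including the outgroup).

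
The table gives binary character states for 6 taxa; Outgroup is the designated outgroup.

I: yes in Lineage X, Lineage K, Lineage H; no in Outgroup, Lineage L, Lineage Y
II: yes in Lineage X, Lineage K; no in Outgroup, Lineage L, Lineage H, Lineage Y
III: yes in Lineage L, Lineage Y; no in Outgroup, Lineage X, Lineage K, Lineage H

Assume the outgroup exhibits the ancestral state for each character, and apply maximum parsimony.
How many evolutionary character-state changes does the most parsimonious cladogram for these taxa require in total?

The outgroup has state 'no' for every character, so 'yes' is the derived state throughout.
Only Lineage H, Lineage K, and Lineage X show the derived state 'yes' for I, supporting them as a clade.
II (derived state 'yes') is shared by Lineage K and Lineage X — a synapomorphy uniting that clade.
III (derived state 'yes') is shared by Lineage L and Lineage Y — a synapomorphy uniting that clade.
Most parsimonious ingroup topology: ((Lineage H,(Lineage K,Lineage X)),(Lineage Y,Lineage L)).
Changes per character on this tree: I: 1; II: 1; III: 1.
Total = 3.

3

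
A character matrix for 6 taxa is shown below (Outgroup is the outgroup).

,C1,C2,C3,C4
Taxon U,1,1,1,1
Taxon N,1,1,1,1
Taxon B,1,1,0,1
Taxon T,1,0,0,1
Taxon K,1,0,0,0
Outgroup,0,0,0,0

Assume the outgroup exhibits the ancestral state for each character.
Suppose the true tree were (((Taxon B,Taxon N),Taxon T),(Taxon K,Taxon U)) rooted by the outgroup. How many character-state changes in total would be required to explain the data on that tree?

Map each character onto (((Taxon B,Taxon N),Taxon T),(Taxon K,Taxon U)) (rooted by Outgroup) and count the minimum state changes it requires (Fitch parsimony):
C1: 1; C2: 2; C3: 2; C4: 2.
Total tree length = 7.

7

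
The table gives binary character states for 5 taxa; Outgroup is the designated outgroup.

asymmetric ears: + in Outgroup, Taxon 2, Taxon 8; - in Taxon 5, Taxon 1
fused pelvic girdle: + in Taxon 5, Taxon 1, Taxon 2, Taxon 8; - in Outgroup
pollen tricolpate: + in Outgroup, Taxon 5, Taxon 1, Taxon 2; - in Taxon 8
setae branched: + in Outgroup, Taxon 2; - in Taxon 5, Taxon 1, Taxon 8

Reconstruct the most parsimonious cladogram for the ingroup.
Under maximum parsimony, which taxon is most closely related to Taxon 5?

Character polarity is set by the outgroup: the derived state is whichever differs from the outgroup's state, so for asymmetric ears, pollen tricolpate, setae branched the derived state is '-', and for the remaining characters it is '+'.
Only Taxon 1 and Taxon 5 show the derived state '-' for asymmetric ears, supporting them as a clade.
All ingroup taxa share the derived state '+' for fused pelvic girdle; it defines the ingroup but does not resolve relationships within it.
pollen tricolpate (derived state '-') is unique to Taxon 8 (autapomorphy; uninformative for grouping).
setae branched: derived state '-' in Taxon 1, Taxon 5, and Taxon 8 only — synapomorphy for {Taxon 1, Taxon 5, Taxon 8}.
Most parsimonious ingroup topology: (((Taxon 5,Taxon 1),Taxon 8),Taxon 2).
Taxon 5 and Taxon 1 form a cherry on this tree, so they are sister taxa.

Taxon 1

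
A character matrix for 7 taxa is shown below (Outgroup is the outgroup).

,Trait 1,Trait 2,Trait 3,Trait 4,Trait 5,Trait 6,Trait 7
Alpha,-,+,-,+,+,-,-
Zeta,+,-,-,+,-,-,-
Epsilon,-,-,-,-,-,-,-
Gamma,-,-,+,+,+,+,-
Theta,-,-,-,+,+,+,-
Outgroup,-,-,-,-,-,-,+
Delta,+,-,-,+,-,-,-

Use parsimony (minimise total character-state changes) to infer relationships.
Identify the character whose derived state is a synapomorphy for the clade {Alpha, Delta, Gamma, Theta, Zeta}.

Character polarity is set by the outgroup: the derived state is whichever differs from the outgroup's state, so for Trait 7 the derived state is '-', and for the remaining characters it is '+'.
Only Delta and Zeta show the derived state '+' for Trait 1, supporting them as a clade.
Trait 2: derived state '+' in Alpha only — an autapomorphy, so it tells us nothing about relationships among taxa.
Trait 3: derived state '+' in Gamma only — an autapomorphy, so it tells us nothing about relationships among taxa.
Trait 4: derived state '+' in Alpha, Delta, Gamma, Theta, and Zeta only — synapomorphy for {Alpha, Delta, Gamma, Theta, Zeta}.
Trait 5 (derived state '+') is shared by Alpha, Gamma, and Theta — a synapomorphy uniting that clade.
Trait 6: derived state '+' in Gamma and Theta only — synapomorphy for {Gamma, Theta}.
All ingroup taxa share the derived state '-' for Trait 7; it defines the ingroup but does not resolve relationships within it.
Most parsimonious ingroup topology: ((((Theta,Gamma),Alpha),(Zeta,Delta)),Epsilon).
The clade {Alpha, Delta, Gamma, Theta, Zeta} is supported by Trait 4: its derived state '+' occurs in exactly those taxa and in no other taxon (including the outgroup).

Trait 4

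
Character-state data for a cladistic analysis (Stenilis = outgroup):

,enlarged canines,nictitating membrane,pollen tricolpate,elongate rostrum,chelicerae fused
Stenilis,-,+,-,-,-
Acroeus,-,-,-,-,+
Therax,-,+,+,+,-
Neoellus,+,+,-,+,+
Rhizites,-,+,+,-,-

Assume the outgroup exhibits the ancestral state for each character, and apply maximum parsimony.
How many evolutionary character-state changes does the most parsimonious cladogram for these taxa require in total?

Character polarity is set by the outgroup: the derived state is whichever differs from the outgroup's state, so for nictitating membrane the derived state is '-', and for the remaining characters it is '+'.
enlarged canines: derived state '+' in Neoellus only — an autapomorphy, so it tells us nothing about relationships among taxa.
nictitating membrane (derived state '-') is unique to Acroeus (autapomorphy; uninformative for grouping).
Only Rhizites and Therax show the derived state '+' for pollen tricolpate, supporting them as a clade.
elongate rostrum (state '+') occurs in Neoellus and Therax but conflicts with the nesting implied by the other characters — most parsimoniously interpreted as homoplasy.
Only Acroeus and Neoellus show the derived state '+' for chelicerae fused, supporting them as a clade.
Most parsimonious ingroup topology: ((Acroeus,Neoellus),(Therax,Rhizites)).
Changes per character on this tree: enlarged canines: 1; nictitating membrane: 1; pollen tricolpate: 1; elongate rostrum: 2; chelicerae fused: 1.
Total = 6.

6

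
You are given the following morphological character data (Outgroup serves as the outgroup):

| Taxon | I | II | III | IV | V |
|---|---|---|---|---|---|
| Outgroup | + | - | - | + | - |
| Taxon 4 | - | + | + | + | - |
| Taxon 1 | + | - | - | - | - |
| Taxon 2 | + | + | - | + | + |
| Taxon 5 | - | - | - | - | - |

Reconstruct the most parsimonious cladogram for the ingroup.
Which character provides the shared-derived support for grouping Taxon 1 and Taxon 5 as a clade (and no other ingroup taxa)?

Character polarity is set by the outgroup: the derived state is whichever differs from the outgroup's state, so for I, IV the derived state is '-', and for the remaining characters it is '+'.
I (state '-') occurs in Taxon 4 and Taxon 5 but conflicts with the nesting implied by the other characters — most parsimoniously interpreted as homoplasy.
Only Taxon 2 and Taxon 4 show the derived state '+' for II, supporting them as a clade.
III (derived state '+') is unique to Taxon 4 (autapomorphy; uninformative for grouping).
Only Taxon 1 and Taxon 5 show the derived state '-' for IV, supporting them as a clade.
V (derived state '+') is unique to Taxon 2 (autapomorphy; uninformative for grouping).
Most parsimonious ingroup topology: ((Taxon 4,Taxon 2),(Taxon 1,Taxon 5)).
The clade {Taxon 1, Taxon 5} is supported by IV: its derived state '-' occurs in exactly those taxa and in no other taxon (including the outgroup).

IV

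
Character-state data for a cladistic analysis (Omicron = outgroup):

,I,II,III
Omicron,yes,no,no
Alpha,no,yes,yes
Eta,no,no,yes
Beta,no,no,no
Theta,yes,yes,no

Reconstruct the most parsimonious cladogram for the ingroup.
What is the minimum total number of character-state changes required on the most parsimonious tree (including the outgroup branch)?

4

Character polarity is set by the outgroup: the derived state is whichever differs from the outgroup's state, so for I the derived state is 'no', and for the remaining characters it is 'yes'.
Only Alpha, Beta, and Eta show the derived state 'no' for I, supporting them as a clade.
II (state 'yes') occurs in Alpha and Theta but conflicts with the nesting implied by the other characters — most parsimoniously interpreted as homoplasy.
Only Alpha and Eta show the derived state 'yes' for III, supporting them as a clade.
Most parsimonious ingroup topology: (((Alpha,Eta),Beta),Theta).
Changes per character on this tree: I: 1; II: 2; III: 1.
Total = 4.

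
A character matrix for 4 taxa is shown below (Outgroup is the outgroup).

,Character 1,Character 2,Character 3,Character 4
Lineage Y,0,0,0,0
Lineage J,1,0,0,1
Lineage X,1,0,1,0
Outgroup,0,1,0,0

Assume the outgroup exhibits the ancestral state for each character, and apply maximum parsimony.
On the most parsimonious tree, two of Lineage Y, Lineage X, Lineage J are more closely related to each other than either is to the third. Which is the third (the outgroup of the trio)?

Character polarity is set by the outgroup: the derived state is whichever differs from the outgroup's state, so for Character 2 the derived state is '0', and for the remaining characters it is '1'.
Character 1 (derived state '1') is shared by Lineage J and Lineage X — a synapomorphy uniting that clade.
All ingroup taxa share the derived state '0' for Character 2; it defines the ingroup but does not resolve relationships within it.
Character 3: derived state '1' in Lineage X only — an autapomorphy, so it tells us nothing about relationships among taxa.
Character 4: derived state '1' in Lineage J only — an autapomorphy, so it tells us nothing about relationships among taxa.
Most parsimonious ingroup topology: (Lineage Y,(Lineage X,Lineage J)).
Lineage J and Lineage X share a more recent common ancestor with each other than either does with Lineage Y, so Lineage Y is the least closely related of the three.

Lineage Y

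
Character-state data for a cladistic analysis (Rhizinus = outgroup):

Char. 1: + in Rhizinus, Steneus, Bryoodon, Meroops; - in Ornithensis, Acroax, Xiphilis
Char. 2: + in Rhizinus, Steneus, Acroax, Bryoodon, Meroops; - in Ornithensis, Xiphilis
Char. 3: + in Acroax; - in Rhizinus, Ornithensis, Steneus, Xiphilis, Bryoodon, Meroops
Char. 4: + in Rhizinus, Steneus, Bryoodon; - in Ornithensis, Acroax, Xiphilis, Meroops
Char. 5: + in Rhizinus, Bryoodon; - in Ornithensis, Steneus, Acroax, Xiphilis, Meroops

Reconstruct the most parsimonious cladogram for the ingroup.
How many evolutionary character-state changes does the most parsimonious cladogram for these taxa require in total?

Character polarity is set by the outgroup: the derived state is whichever differs from the outgroup's state, so for Char. 1, Char. 2, Char. 4, Char. 5 the derived state is '-', and for the remaining characters it is '+'.
Char. 1: derived state '-' in Acroax, Ornithensis, and Xiphilis only — synapomorphy for {Acroax, Ornithensis, Xiphilis}.
Only Ornithensis and Xiphilis show the derived state '-' for Char. 2, supporting them as a clade.
Char. 3 (derived state '+') is unique to Acroax (autapomorphy; uninformative for grouping).
Only Acroax, Meroops, Ornithensis, and Xiphilis show the derived state '-' for Char. 4, supporting them as a clade.
Only Acroax, Meroops, Ornithensis, Steneus, and Xiphilis show the derived state '-' for Char. 5, supporting them as a clade.
Most parsimonious ingroup topology: (((((Ornithensis,Xiphilis),Acroax),Meroops),Steneus),Bryoodon).
Changes per character on this tree: Char. 1: 1; Char. 2: 1; Char. 3: 1; Char. 4: 1; Char. 5: 1.
Total = 5.

5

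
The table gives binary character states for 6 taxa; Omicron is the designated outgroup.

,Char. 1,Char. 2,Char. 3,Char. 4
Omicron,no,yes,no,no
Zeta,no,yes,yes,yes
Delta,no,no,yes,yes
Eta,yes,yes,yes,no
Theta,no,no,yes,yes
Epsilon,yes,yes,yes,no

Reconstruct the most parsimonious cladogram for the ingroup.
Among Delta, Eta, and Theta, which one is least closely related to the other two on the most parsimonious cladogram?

Character polarity is set by the outgroup: the derived state is whichever differs from the outgroup's state, so for Char. 2 the derived state is 'no', and for the remaining characters it is 'yes'.
Char. 1: derived state 'yes' in Epsilon and Eta only — synapomorphy for {Epsilon, Eta}.
Char. 2: derived state 'no' in Delta and Theta only — synapomorphy for {Delta, Theta}.
Char. 3 (derived state 'yes') is shared by all ingroup taxa — unites the whole ingroup.
Only Delta, Theta, and Zeta show the derived state 'yes' for Char. 4, supporting them as a clade.
Most parsimonious ingroup topology: ((Zeta,(Delta,Theta)),(Eta,Epsilon)).
Theta and Delta share a more recent common ancestor with each other than either does with Eta, so Eta is the least closely related of the three.

Eta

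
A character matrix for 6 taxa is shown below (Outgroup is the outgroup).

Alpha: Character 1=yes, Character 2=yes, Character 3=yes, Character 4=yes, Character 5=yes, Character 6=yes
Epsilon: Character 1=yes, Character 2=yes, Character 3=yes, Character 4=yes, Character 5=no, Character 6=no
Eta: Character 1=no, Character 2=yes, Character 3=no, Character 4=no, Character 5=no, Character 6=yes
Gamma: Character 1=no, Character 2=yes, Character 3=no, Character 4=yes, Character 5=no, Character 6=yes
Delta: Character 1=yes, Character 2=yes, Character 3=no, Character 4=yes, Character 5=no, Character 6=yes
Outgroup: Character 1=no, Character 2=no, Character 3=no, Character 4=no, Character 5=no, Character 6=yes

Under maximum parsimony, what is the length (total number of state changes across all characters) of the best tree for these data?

Character polarity is set by the outgroup: the derived state is whichever differs from the outgroup's state, so for Character 6 the derived state is 'no', and for the remaining characters it is 'yes'.
Only Alpha, Delta, and Epsilon show the derived state 'yes' for Character 1, supporting them as a clade.
All ingroup taxa share the derived state 'yes' for Character 2; it defines the ingroup but does not resolve relationships within it.
Character 3 (derived state 'yes') is shared by Alpha and Epsilon — a synapomorphy uniting that clade.
Only Alpha, Delta, Epsilon, and Gamma show the derived state 'yes' for Character 4, supporting them as a clade.
Character 5: derived state 'yes' in Alpha only — an autapomorphy, so it tells us nothing about relationships among taxa.
Character 6: derived state 'no' in Epsilon only — an autapomorphy, so it tells us nothing about relationships among taxa.
Most parsimonious ingroup topology: ((((Epsilon,Alpha),Delta),Gamma),Eta).
Changes per character on this tree: Character 1: 1; Character 2: 1; Character 3: 1; Character 4: 1; Character 5: 1; Character 6: 1.
Total = 6.

6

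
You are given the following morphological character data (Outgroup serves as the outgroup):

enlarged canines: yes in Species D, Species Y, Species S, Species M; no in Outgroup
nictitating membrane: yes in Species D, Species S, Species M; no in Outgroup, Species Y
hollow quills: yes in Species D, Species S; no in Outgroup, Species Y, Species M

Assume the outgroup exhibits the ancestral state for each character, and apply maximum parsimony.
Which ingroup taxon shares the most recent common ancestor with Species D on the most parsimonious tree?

Species S

The outgroup has state 'no' for every character, so 'yes' is the derived state throughout.
All ingroup taxa share the derived state 'yes' for enlarged canines; it defines the ingroup but does not resolve relationships within it.
nictitating membrane (derived state 'yes') is shared by Species D, Species M, and Species S — a synapomorphy uniting that clade.
Only Species D and Species S show the derived state 'yes' for hollow quills, supporting them as a clade.
Most parsimonious ingroup topology: (((Species D,Species S),Species M),Species Y).
Species D and Species S form a cherry on this tree, so they are sister taxa.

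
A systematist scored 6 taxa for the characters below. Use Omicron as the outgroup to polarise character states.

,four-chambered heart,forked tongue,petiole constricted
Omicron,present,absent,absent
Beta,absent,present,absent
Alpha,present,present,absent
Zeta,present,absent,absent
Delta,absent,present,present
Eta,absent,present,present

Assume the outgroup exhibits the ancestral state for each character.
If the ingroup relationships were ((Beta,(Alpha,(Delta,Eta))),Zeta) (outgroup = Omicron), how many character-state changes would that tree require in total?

Map each character onto ((Beta,(Alpha,(Delta,Eta))),Zeta) (rooted by Omicron) and count the minimum state changes it requires (Fitch parsimony):
four-chambered heart: 2; forked tongue: 1; petiole constricted: 1.
Total tree length = 4.

4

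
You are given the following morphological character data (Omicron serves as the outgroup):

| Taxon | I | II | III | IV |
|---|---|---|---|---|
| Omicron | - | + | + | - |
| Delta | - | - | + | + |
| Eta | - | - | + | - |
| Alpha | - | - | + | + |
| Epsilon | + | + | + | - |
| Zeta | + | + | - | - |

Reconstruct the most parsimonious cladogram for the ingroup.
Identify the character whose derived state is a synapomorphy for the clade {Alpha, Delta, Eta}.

II

Character polarity is set by the outgroup: the derived state is whichever differs from the outgroup's state, so for II, III the derived state is '-', and for the remaining characters it is '+'.
I (derived state '+') is shared by Epsilon and Zeta — a synapomorphy uniting that clade.
II (derived state '-') is shared by Alpha, Delta, and Eta — a synapomorphy uniting that clade.
III (derived state '-') is unique to Zeta (autapomorphy; uninformative for grouping).
IV (derived state '+') is shared by Alpha and Delta — a synapomorphy uniting that clade.
Most parsimonious ingroup topology: (((Delta,Alpha),Eta),(Epsilon,Zeta)).
The clade {Alpha, Delta, Eta} is supported by II: its derived state '-' occurs in exactly those taxa and in no other taxon (including the outgroup).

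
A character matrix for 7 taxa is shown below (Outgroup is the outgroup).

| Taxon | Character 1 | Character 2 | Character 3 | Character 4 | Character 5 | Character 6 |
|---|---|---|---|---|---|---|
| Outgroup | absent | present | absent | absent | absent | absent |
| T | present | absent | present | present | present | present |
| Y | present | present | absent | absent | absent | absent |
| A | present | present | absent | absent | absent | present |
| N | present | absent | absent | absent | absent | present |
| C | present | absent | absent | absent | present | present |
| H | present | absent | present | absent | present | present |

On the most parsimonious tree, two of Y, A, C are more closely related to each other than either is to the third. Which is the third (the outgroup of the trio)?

Y

Character polarity is set by the outgroup: the derived state is whichever differs from the outgroup's state, so for Character 2 the derived state is 'absent', and for the remaining characters it is 'present'.
Character 1 (derived state 'present') is shared by all ingroup taxa — unites the whole ingroup.
Character 2 (derived state 'absent') is shared by C, H, N, and T — a synapomorphy uniting that clade.
Character 3 (derived state 'present') is shared by H and T — a synapomorphy uniting that clade.
Character 4: derived state 'present' in T only — an autapomorphy, so it tells us nothing about relationships among taxa.
Only C, H, and T show the derived state 'present' for Character 5, supporting them as a clade.
Character 6: derived state 'present' in A, C, H, N, and T only — synapomorphy for {A, C, H, N, T}.
Most parsimonious ingroup topology: (((((T,H),C),N),A),Y).
A and C share a more recent common ancestor with each other than either does with Y, so Y is the least closely related of the three.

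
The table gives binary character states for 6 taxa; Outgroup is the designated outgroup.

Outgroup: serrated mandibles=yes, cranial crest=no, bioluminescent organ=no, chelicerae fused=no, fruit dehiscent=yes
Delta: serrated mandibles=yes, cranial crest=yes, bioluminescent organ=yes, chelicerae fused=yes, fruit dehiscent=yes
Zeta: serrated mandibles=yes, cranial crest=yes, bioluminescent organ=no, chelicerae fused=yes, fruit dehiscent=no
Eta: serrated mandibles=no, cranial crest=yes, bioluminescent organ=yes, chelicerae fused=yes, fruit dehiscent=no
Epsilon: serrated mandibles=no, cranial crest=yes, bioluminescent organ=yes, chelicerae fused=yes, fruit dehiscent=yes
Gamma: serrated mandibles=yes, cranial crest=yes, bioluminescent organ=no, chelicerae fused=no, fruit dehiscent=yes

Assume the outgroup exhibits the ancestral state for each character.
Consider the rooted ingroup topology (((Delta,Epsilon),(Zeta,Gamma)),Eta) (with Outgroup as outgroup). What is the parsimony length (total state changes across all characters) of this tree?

Map each character onto (((Delta,Epsilon),(Zeta,Gamma)),Eta) (rooted by Outgroup) and count the minimum state changes it requires (Fitch parsimony):
serrated mandibles: 2; cranial crest: 1; bioluminescent organ: 2; chelicerae fused: 2; fruit dehiscent: 2.
Total tree length = 9.

9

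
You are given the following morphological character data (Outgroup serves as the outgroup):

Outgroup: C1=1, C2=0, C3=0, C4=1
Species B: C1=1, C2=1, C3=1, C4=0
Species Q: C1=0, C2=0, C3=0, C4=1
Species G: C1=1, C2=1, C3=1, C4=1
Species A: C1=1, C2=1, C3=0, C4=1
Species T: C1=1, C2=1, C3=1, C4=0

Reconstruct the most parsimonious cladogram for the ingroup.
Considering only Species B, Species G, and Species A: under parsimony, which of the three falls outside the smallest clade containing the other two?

Species A

Character polarity is set by the outgroup: the derived state is whichever differs from the outgroup's state, so for C1, C4 the derived state is '0', and for the remaining characters it is '1'.
C1 (derived state '0') is unique to Species Q (autapomorphy; uninformative for grouping).
C2 (derived state '1') is shared by Species A, Species B, Species G, and Species T — a synapomorphy uniting that clade.
C3: derived state '1' in Species B, Species G, and Species T only — synapomorphy for {Species B, Species G, Species T}.
Only Species B and Species T show the derived state '0' for C4, supporting them as a clade.
Most parsimonious ingroup topology: ((((Species B,Species T),Species G),Species A),Species Q).
Species G and Species B share a more recent common ancestor with each other than either does with Species A, so Species A is the least closely related of the three.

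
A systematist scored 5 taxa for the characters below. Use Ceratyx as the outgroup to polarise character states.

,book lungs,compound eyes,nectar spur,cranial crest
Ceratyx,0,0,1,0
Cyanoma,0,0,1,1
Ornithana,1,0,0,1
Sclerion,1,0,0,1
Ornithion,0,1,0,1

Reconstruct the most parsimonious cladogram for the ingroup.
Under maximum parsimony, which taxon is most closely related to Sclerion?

Ornithana

Character polarity is set by the outgroup: the derived state is whichever differs from the outgroup's state, so for nectar spur the derived state is '0', and for the remaining characters it is '1'.
book lungs: derived state '1' in Ornithana and Sclerion only — synapomorphy for {Ornithana, Sclerion}.
compound eyes (derived state '1') is unique to Ornithion (autapomorphy; uninformative for grouping).
nectar spur: derived state '0' in Ornithana, Ornithion, and Sclerion only — synapomorphy for {Ornithana, Ornithion, Sclerion}.
All ingroup taxa share the derived state '1' for cranial crest; it defines the ingroup but does not resolve relationships within it.
Most parsimonious ingroup topology: (Cyanoma,((Ornithana,Sclerion),Ornithion)).
Sclerion and Ornithana form a cherry on this tree, so they are sister taxa.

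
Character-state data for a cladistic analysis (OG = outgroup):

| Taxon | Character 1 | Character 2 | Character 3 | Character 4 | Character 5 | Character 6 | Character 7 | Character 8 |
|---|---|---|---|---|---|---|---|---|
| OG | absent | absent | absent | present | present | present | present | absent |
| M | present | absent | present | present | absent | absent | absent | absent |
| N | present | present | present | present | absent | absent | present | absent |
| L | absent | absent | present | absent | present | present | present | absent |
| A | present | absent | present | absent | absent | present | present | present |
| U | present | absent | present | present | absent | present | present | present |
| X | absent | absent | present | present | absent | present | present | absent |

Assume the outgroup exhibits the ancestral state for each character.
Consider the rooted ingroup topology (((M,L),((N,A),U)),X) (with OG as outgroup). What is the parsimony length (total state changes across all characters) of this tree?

13

Map each character onto (((M,L),((N,A),U)),X) (rooted by OG) and count the minimum state changes it requires (Fitch parsimony):
Character 1: 2; Character 2: 1; Character 3: 1; Character 4: 2; Character 5: 2; Character 6: 2; Character 7: 1; Character 8: 2.
Total tree length = 13.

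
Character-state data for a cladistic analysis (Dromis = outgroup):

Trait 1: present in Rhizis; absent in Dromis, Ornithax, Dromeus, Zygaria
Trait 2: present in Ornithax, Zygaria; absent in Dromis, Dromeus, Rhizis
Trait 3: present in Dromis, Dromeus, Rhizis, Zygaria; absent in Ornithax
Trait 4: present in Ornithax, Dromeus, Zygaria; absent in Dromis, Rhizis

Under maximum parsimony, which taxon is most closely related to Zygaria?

Character polarity is set by the outgroup: the derived state is whichever differs from the outgroup's state, so for Trait 3 the derived state is 'absent', and for the remaining characters it is 'present'.
Trait 1: derived state 'present' in Rhizis only — an autapomorphy, so it tells us nothing about relationships among taxa.
Trait 2 (derived state 'present') is shared by Ornithax and Zygaria — a synapomorphy uniting that clade.
Trait 3 (derived state 'absent') is unique to Ornithax (autapomorphy; uninformative for grouping).
Trait 4: derived state 'present' in Dromeus, Ornithax, and Zygaria only — synapomorphy for {Dromeus, Ornithax, Zygaria}.
Most parsimonious ingroup topology: (((Ornithax,Zygaria),Dromeus),Rhizis).
Zygaria and Ornithax form a cherry on this tree, so they are sister taxa.

Ornithax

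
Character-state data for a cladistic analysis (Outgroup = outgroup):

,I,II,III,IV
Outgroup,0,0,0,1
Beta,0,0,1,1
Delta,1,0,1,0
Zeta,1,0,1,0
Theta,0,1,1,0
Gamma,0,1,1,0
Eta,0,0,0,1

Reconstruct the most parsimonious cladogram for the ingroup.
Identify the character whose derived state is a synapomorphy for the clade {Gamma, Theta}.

Character polarity is set by the outgroup: the derived state is whichever differs from the outgroup's state, so for IV the derived state is '0', and for the remaining characters it is '1'.
I (derived state '1') is shared by Delta and Zeta — a synapomorphy uniting that clade.
II: derived state '1' in Gamma and Theta only — synapomorphy for {Gamma, Theta}.
III: derived state '1' in Beta, Delta, Gamma, Theta, and Zeta only — synapomorphy for {Beta, Delta, Gamma, Theta, Zeta}.
Only Delta, Gamma, Theta, and Zeta show the derived state '0' for IV, supporting them as a clade.
Most parsimonious ingroup topology: ((Beta,((Delta,Zeta),(Theta,Gamma))),Eta).
The clade {Gamma, Theta} is supported by II: its derived state '1' occurs in exactly those taxa and in no other taxon (including the outgroup).

II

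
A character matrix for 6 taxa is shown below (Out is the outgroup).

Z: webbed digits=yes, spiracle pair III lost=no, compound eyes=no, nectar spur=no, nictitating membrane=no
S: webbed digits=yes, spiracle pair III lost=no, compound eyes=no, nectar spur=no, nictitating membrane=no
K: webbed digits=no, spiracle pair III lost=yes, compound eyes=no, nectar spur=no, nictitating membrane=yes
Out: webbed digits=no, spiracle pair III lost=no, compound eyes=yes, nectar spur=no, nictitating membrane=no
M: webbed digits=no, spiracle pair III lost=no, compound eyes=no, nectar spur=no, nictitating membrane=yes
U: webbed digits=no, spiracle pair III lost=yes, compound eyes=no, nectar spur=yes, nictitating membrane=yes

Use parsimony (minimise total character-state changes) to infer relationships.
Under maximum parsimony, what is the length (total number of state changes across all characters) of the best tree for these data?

5

Character polarity is set by the outgroup: the derived state is whichever differs from the outgroup's state, so for compound eyes the derived state is 'no', and for the remaining characters it is 'yes'.
webbed digits (derived state 'yes') is shared by S and Z — a synapomorphy uniting that clade.
Only K and U show the derived state 'yes' for spiracle pair III lost, supporting them as a clade.
compound eyes (derived state 'no') is shared by all ingroup taxa — unites the whole ingroup.
nectar spur (derived state 'yes') is unique to U (autapomorphy; uninformative for grouping).
Only K, M, and U show the derived state 'yes' for nictitating membrane, supporting them as a clade.
Most parsimonious ingroup topology: ((M,(U,K)),(S,Z)).
Changes per character on this tree: webbed digits: 1; spiracle pair III lost: 1; compound eyes: 1; nectar spur: 1; nictitating membrane: 1.
Total = 5.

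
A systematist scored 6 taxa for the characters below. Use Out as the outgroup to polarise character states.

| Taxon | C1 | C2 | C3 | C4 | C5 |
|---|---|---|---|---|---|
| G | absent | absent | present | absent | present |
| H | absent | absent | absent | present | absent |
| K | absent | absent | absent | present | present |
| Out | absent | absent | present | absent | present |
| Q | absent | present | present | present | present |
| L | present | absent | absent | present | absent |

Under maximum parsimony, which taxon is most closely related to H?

Character polarity is set by the outgroup: the derived state is whichever differs from the outgroup's state, so for C3, C5 the derived state is 'absent', and for the remaining characters it is 'present'.
C1: derived state 'present' in L only — an autapomorphy, so it tells us nothing about relationships among taxa.
C2: derived state 'present' in Q only — an autapomorphy, so it tells us nothing about relationships among taxa.
C3 (derived state 'absent') is shared by H, K, and L — a synapomorphy uniting that clade.
C4: derived state 'present' in H, K, L, and Q only — synapomorphy for {H, K, L, Q}.
C5 (derived state 'absent') is shared by H and L — a synapomorphy uniting that clade.
Most parsimonious ingroup topology: ((((H,L),K),Q),G).
H and L form a cherry on this tree, so they are sister taxa.

L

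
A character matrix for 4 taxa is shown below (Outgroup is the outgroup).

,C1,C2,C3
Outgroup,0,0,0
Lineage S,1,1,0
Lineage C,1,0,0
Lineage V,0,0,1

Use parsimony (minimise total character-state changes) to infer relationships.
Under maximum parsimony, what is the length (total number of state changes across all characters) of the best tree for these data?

3

The outgroup has state '0' for every character, so '1' is the derived state throughout.
C1 (derived state '1') is shared by Lineage C and Lineage S — a synapomorphy uniting that clade.
C2 (derived state '1') is unique to Lineage S (autapomorphy; uninformative for grouping).
C3 (derived state '1') is unique to Lineage V (autapomorphy; uninformative for grouping).
Most parsimonious ingroup topology: ((Lineage S,Lineage C),Lineage V).
Changes per character on this tree: C1: 1; C2: 1; C3: 1.
Total = 3.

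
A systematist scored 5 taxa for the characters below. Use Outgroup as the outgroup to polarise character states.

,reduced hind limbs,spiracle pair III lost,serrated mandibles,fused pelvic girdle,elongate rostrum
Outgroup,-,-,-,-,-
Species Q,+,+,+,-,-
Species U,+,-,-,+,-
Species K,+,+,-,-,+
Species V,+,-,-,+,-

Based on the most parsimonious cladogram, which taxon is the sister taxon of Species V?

The outgroup has state '-' for every character, so '+' is the derived state throughout.
reduced hind limbs (derived state '+') is shared by all ingroup taxa — unites the whole ingroup.
spiracle pair III lost (derived state '+') is shared by Species K and Species Q — a synapomorphy uniting that clade.
serrated mandibles (derived state '+') is unique to Species Q (autapomorphy; uninformative for grouping).
Only Species U and Species V show the derived state '+' for fused pelvic girdle, supporting them as a clade.
elongate rostrum (derived state '+') is unique to Species K (autapomorphy; uninformative for grouping).
Most parsimonious ingroup topology: ((Species Q,Species K),(Species U,Species V)).
Species V and Species U form a cherry on this tree, so they are sister taxa.

Species U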